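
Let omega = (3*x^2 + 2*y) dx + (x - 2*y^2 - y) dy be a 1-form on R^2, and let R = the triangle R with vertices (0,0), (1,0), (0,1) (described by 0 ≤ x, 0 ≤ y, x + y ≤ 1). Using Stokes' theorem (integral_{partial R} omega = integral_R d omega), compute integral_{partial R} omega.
integral_(partial R) omega = -1/2

Stokes: integral_partial_R omega = integral_R d omega with d omega = (∂Q/∂x - ∂P/∂y) dx ∧ dy.
  ∂Q/∂x = 1
  ∂P/∂y = 2
  integrand = ∂Q/∂x - ∂P/∂y = -1.
Integrating over R: integral_0^1 integral_0^{1-x} (-1) dy dx = -1/2.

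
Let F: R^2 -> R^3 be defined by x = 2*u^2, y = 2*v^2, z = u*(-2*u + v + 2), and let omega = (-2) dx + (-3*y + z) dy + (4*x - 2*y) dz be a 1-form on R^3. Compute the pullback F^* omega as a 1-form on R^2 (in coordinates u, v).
F^* omega = (-32*u^3 + 8*u^2*v + 16*u^2 + 16*u*v^2 - 8*u - 4*v^3 - 8*v^2) du + (8*u^3 - 8*u^2*v + 8*u*v - 24*v^3) dv

Using F^*(f dg) = (f ∘ F) d(g ∘ F), substitute each coordinate x_i by F_i(u, v) in f_i, and replace dx_i by d F_i = (∂F_i/∂u) du + (∂F_i/∂v) dv.
  For the x component: f_1(F) = -2; d F_1 = (4*u) du + (0) dv
  For the y component: f_2(F) = -2*u^2 + u*v + 2*u - 6*v^2; d F_2 = (0) du + (4*v) dv
  For the z component: f_3(F) = 8*u^2 - 4*v^2; d F_3 = (-4*u + v + 2) du + (u) dv
Combining and collecting du, dv coefficients:
  coeff of du: -32*u^3 + 8*u^2*v + 16*u^2 + 16*u*v^2 - 8*u - 4*v^3 - 8*v^2
  coeff of dv: 8*u^3 - 8*u^2*v + 8*u*v - 24*v^3
F^* omega = (-32*u^3 + 8*u^2*v + 16*u^2 + 16*u*v^2 - 8*u - 4*v^3 - 8*v^2) du + (8*u^3 - 8*u^2*v + 8*u*v - 24*v^3) dv.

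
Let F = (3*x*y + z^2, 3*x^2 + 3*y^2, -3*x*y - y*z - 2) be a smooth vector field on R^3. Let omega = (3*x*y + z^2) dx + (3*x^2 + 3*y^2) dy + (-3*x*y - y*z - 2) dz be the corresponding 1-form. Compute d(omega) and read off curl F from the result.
d(omega) = (-3*x - z) dy ∧ dz + (3*y + 2*z) dz ∧ dx + (3*x) dx ∧ dy; curl F = (-3*x - z, 3*y + 2*z, 3*x)

d omega = sum_{i<j} (∂f_j/∂x_i - ∂f_i/∂x_j) dx_i ∧ dx_j. Under the identification (dy ∧ dz, dz ∧ dx, dx ∧ dy) ↔ (e_x, e_y, e_z), the coefficients are exactly the components of curl F. Compute:
  ∂R/∂y - ∂Q/∂z = (-3*x - z) - (0) = -3*x - z
  ∂P/∂z - ∂R/∂x = (2*z) - (-3*y) = 3*y + 2*z
  ∂Q/∂x - ∂P/∂y = (6*x) - (3*x) = 3*x.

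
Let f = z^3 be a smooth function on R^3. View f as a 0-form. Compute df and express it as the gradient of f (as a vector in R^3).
df = (0) dx + (0) dy + (3*z^2) dz; grad f = (0, 0, 3*z^2)

For a 0-form f, d f = (∂f/∂x) dx + (∂f/∂y) dy + (∂f/∂z) dz. The components of the vector representation are exactly the entries of grad f in Cartesian coordinates:
  ∂f/∂x = 0
  ∂f/∂y = 0
  ∂f/∂z = 3*z^2.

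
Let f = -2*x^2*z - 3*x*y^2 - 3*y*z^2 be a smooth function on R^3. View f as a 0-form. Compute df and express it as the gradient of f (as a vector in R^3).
df = (-4*x*z - 3*y^2) dx + (-6*x*y - 3*z^2) dy + (-2*x^2 - 6*y*z) dz; grad f = (-4*x*z - 3*y^2, -6*x*y - 3*z^2, -2*x^2 - 6*y*z)

For a 0-form f, d f = (∂f/∂x) dx + (∂f/∂y) dy + (∂f/∂z) dz. The components of the vector representation are exactly the entries of grad f in Cartesian coordinates:
  ∂f/∂x = -4*x*z - 3*y^2
  ∂f/∂y = -6*x*y - 3*z^2
  ∂f/∂z = -2*x^2 - 6*y*z.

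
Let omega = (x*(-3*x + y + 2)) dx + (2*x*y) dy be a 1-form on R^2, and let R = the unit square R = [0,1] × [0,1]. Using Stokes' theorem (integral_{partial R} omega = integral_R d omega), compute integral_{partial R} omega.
integral_(partial R) omega = 1/2

Stokes: integral_partial_R omega = integral_R d omega with d omega = (∂Q/∂x - ∂P/∂y) dx ∧ dy.
  ∂Q/∂x = 2*y
  ∂P/∂y = x
  integrand = ∂Q/∂x - ∂P/∂y = -x + 2*y.
Integrating over R: integral_0^1 integral_0^1 (-x + 2*y) dx dy = 1/2.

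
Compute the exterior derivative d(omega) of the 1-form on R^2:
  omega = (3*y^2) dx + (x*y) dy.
d(omega) = (-5*y) dx ∧ dy

For a 1-form omega = sum_i f_i dx_i, the exterior derivative is
  d(omega) = sum_{i < j} (∂f_j/∂x_i - ∂f_i/∂x_j) dx_i ∧ dx_j.
  coefficient of dx ∧ dy: ∂f_2/∂x - ∂f_1/∂y = ∂(x*y)/∂x - ∂(3*y^2)/∂y = -5*y
Assembling: d(omega) = (-5*y) dx ∧ dy.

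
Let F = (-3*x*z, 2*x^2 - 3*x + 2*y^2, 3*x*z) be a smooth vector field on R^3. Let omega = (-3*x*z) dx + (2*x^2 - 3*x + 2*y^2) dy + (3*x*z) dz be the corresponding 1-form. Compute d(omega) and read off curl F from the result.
d(omega) = (0) dy ∧ dz + (-3*x - 3*z) dz ∧ dx + (4*x - 3) dx ∧ dy; curl F = (0, -3*x - 3*z, 4*x - 3)

d omega = sum_{i<j} (∂f_j/∂x_i - ∂f_i/∂x_j) dx_i ∧ dx_j. Under the identification (dy ∧ dz, dz ∧ dx, dx ∧ dy) ↔ (e_x, e_y, e_z), the coefficients are exactly the components of curl F. Compute:
  ∂R/∂y - ∂Q/∂z = (0) - (0) = 0
  ∂P/∂z - ∂R/∂x = (-3*x) - (3*z) = -3*x - 3*z
  ∂Q/∂x - ∂P/∂y = (4*x - 3) - (0) = 4*x - 3.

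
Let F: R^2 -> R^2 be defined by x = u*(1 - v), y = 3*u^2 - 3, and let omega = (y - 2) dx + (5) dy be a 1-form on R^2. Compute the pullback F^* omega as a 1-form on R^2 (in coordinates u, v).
F^* omega = (-3*u^2*v + 3*u^2 + 30*u + 5*v - 5) du + (u*(5 - 3*u^2)) dv

Using F^*(f dg) = (f ∘ F) d(g ∘ F), substitute each coordinate x_i by F_i(u, v) in f_i, and replace dx_i by d F_i = (∂F_i/∂u) du + (∂F_i/∂v) dv.
  For the x component: f_1(F) = 3*u^2 - 5; d F_1 = (1 - v) du + (-u) dv
  For the y component: f_2(F) = 5; d F_2 = (6*u) du + (0) dv
Combining and collecting du, dv coefficients:
  coeff of du: -3*u^2*v + 3*u^2 + 30*u + 5*v - 5
  coeff of dv: u*(5 - 3*u^2)
F^* omega = (-3*u^2*v + 3*u^2 + 30*u + 5*v - 5) du + (u*(5 - 3*u^2)) dv.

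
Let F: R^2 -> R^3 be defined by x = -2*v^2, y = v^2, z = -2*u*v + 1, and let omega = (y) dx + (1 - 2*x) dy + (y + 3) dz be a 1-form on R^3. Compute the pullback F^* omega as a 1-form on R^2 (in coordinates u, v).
F^* omega = (2*v*(-v^2 - 3)) du + (-2*u*v^2 - 6*u + 4*v^3 + 2*v) dv

Using F^*(f dg) = (f ∘ F) d(g ∘ F), substitute each coordinate x_i by F_i(u, v) in f_i, and replace dx_i by d F_i = (∂F_i/∂u) du + (∂F_i/∂v) dv.
  For the x component: f_1(F) = v^2; d F_1 = (0) du + (-4*v) dv
  For the y component: f_2(F) = 4*v^2 + 1; d F_2 = (0) du + (2*v) dv
  For the z component: f_3(F) = v^2 + 3; d F_3 = (-2*v) du + (-2*u) dv
Combining and collecting du, dv coefficients:
  coeff of du: 2*v*(-v^2 - 3)
  coeff of dv: -2*u*v^2 - 6*u + 4*v^3 + 2*v
F^* omega = (2*v*(-v^2 - 3)) du + (-2*u*v^2 - 6*u + 4*v^3 + 2*v) dv.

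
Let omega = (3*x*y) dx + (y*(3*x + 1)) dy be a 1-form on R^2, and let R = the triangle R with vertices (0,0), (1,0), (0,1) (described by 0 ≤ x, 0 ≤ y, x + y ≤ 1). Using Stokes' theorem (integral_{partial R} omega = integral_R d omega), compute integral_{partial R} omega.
integral_(partial R) omega = 0

Stokes: integral_partial_R omega = integral_R d omega with d omega = (∂Q/∂x - ∂P/∂y) dx ∧ dy.
  ∂Q/∂x = 3*y
  ∂P/∂y = 3*x
  integrand = ∂Q/∂x - ∂P/∂y = -3*x + 3*y.
Integrating over R: integral_0^1 integral_0^{1-x} (-3*x + 3*y) dy dx = 0.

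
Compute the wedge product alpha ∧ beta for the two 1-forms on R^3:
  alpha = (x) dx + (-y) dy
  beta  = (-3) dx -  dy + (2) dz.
alpha ∧ beta = (-x - 3*y) dx ∧ dy + (2*x) dx ∧ dz + (-2*y) dy ∧ dz

Distribute the wedge, using dx_i ∧ dx_j = -dx_j ∧ dx_i and dx_i ∧ dx_i = 0. For each pair (i, j) with i < j, the coefficient of dx_i ∧ dx_j in alpha ∧ beta is (alpha_i * beta_j - alpha_j * beta_i). Collecting: alpha ∧ beta = (-x - 3*y) dx ∧ dy + (2*x) dx ∧ dz + (-2*y) dy ∧ dz.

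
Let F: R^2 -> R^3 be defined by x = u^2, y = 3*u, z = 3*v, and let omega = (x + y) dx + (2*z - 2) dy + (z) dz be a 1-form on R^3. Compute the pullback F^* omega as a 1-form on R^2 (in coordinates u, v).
F^* omega = (2*u^3 + 6*u^2 + 18*v - 6) du + (9*v) dv

Using F^*(f dg) = (f ∘ F) d(g ∘ F), substitute each coordinate x_i by F_i(u, v) in f_i, and replace dx_i by d F_i = (∂F_i/∂u) du + (∂F_i/∂v) dv.
  For the x component: f_1(F) = u*(u + 3); d F_1 = (2*u) du + (0) dv
  For the y component: f_2(F) = 6*v - 2; d F_2 = (3) du + (0) dv
  For the z component: f_3(F) = 3*v; d F_3 = (0) du + (3) dv
Combining and collecting du, dv coefficients:
  coeff of du: 2*u^3 + 6*u^2 + 18*v - 6
  coeff of dv: 9*v
F^* omega = (2*u^3 + 6*u^2 + 18*v - 6) du + (9*v) dv.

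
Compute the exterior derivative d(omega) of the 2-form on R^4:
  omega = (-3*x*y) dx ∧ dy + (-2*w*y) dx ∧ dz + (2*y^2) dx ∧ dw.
d(omega) = (2*w) dx ∧ dy ∧ dz + (-2*y) dx ∧ dz ∧ dw + (-4*y) dx ∧ dy ∧ dw

For a 2-form omega = sum_{i<j} g_{ij} dx_i ∧ dx_j, the exterior derivative is
  d(omega) = sum_{i<j} d(g_{ij}) ∧ dx_i ∧ dx_j = sum_{i<j, k} (∂g_{ij}/∂x_k) dx_k ∧ dx_i ∧ dx_j.
Expand each term, using dx_k ∧ dx_i ∧ dx_j = sgn(permutation) dx_{(a)} ∧ dx_{(b)} ∧ dx_{(c)} with (a < b < c) sorted:
  d(-2*w*y) includes (∂/∂y)(-2*w*y) dy = (-2*w) dy, which multiplied by dx ∧ dz gives (2*w) dx ∧ dy ∧ dz
  d(-2*w*y) includes (∂/∂w)(-2*w*y) dw = (-2*y) dw, which multiplied by dx ∧ dz gives (-2*y) dx ∧ dz ∧ dw
  d(2*y^2) includes (∂/∂y)(2*y^2) dy = (4*y) dy, which multiplied by dx ∧ dw gives (-4*y) dx ∧ dy ∧ dw
Collecting like 3-forms: d(omega) = (2*w) dx ∧ dy ∧ dz + (-2*y) dx ∧ dz ∧ dw + (-4*y) dx ∧ dy ∧ dw.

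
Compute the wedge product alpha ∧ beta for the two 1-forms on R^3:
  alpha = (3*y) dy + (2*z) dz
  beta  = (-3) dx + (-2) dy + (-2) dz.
alpha ∧ beta = (9*y) dx ∧ dy + (-6*y + 4*z) dy ∧ dz + (6*z) dx ∧ dz

Distribute the wedge, using dx_i ∧ dx_j = -dx_j ∧ dx_i and dx_i ∧ dx_i = 0. For each pair (i, j) with i < j, the coefficient of dx_i ∧ dx_j in alpha ∧ beta is (alpha_i * beta_j - alpha_j * beta_i). Collecting: alpha ∧ beta = (9*y) dx ∧ dy + (-6*y + 4*z) dy ∧ dz + (6*z) dx ∧ dz.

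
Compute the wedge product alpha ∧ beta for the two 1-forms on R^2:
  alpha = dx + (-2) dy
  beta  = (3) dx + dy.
alpha ∧ beta = (7) dx ∧ dy

Distribute the wedge, using dx_i ∧ dx_j = -dx_j ∧ dx_i and dx_i ∧ dx_i = 0. For each pair (i, j) with i < j, the coefficient of dx_i ∧ dx_j in alpha ∧ beta is (alpha_i * beta_j - alpha_j * beta_i). Collecting: alpha ∧ beta = (7) dx ∧ dy.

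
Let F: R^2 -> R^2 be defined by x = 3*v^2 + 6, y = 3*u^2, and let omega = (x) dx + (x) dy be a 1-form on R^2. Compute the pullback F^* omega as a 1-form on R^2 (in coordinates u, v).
F^* omega = (18*u*(v^2 + 2)) du + (18*v*(v^2 + 2)) dv

Using F^*(f dg) = (f ∘ F) d(g ∘ F), substitute each coordinate x_i by F_i(u, v) in f_i, and replace dx_i by d F_i = (∂F_i/∂u) du + (∂F_i/∂v) dv.
  For the x component: f_1(F) = 3*v^2 + 6; d F_1 = (0) du + (6*v) dv
  For the y component: f_2(F) = 3*v^2 + 6; d F_2 = (6*u) du + (0) dv
Combining and collecting du, dv coefficients:
  coeff of du: 18*u*(v^2 + 2)
  coeff of dv: 18*v*(v^2 + 2)
F^* omega = (18*u*(v^2 + 2)) du + (18*v*(v^2 + 2)) dv.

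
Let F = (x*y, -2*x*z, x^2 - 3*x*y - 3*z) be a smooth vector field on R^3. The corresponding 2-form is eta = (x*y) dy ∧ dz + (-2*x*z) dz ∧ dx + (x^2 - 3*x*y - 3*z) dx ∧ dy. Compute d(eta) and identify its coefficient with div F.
d(eta) = (y - 3) dx ∧ dy ∧ dz; div F = y - 3

For a 2-form in R^3 of the form above, applying d gives a 3-form with coefficient ∂P/∂x + ∂Q/∂y + ∂R/∂z:
  ∂P/∂x = y
  ∂Q/∂y = 0
  ∂R/∂z = -3
Sum = y - 3, which is exactly div F.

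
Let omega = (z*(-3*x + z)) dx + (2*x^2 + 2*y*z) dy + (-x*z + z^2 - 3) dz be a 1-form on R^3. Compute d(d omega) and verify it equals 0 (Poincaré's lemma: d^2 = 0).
d(d omega) = 0

Step 1: d omega = sum_{i<j} (∂f_j/∂x_i - ∂f_i/∂x_j) dx_i ∧ dx_j:
  coeff of dx ∧ dy: 4*x
  coeff of dx ∧ dz: 3*x - 3*z
  coeff of dy ∧ dz: -2*y
Step 2: Apply d again to each 2-form coefficient. The only possible 3-form in R^3 is dx ∧ dy ∧ dz, with coefficient
  ∂(coeff of dy∧dz)/∂x - ∂(coeff of dx∧dz)/∂y + ∂(coeff of dx∧dy)/∂z
  = ∂/∂x (-2*y) - ∂/∂y (3*x - 3*z) + ∂/∂z (4*x).
Each of these terms simplifies to sums of mixed partials that cancel in pairs. The result is 0 (by equality of mixed partials for smooth functions — Schwarz / Clairaut).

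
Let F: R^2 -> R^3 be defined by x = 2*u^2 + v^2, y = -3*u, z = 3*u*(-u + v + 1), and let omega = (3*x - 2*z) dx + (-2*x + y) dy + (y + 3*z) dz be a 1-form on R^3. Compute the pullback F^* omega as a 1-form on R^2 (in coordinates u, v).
F^* omega = (102*u^3 - 105*u^2*v - 75*u^2 + 39*u*v^2 + 45*u*v + 27*u + 6*v^2) du + (-27*u^3 + 51*u^2*v + 18*u^2 - 12*u*v^2 - 12*u*v + 6*v^3) dv

Using F^*(f dg) = (f ∘ F) d(g ∘ F), substitute each coordinate x_i by F_i(u, v) in f_i, and replace dx_i by d F_i = (∂F_i/∂u) du + (∂F_i/∂v) dv.
  For the x component: f_1(F) = 12*u^2 - 6*u*v - 6*u + 3*v^2; d F_1 = (4*u) du + (2*v) dv
  For the y component: f_2(F) = -4*u^2 - 3*u - 2*v^2; d F_2 = (-3) du + (0) dv
  For the z component: f_3(F) = 3*u*(-3*u + 3*v + 2); d F_3 = (-6*u + 3*v + 3) du + (3*u) dv
Combining and collecting du, dv coefficients:
  coeff of du: 102*u^3 - 105*u^2*v - 75*u^2 + 39*u*v^2 + 45*u*v + 27*u + 6*v^2
  coeff of dv: -27*u^3 + 51*u^2*v + 18*u^2 - 12*u*v^2 - 12*u*v + 6*v^3
F^* omega = (102*u^3 - 105*u^2*v - 75*u^2 + 39*u*v^2 + 45*u*v + 27*u + 6*v^2) du + (-27*u^3 + 51*u^2*v + 18*u^2 - 12*u*v^2 - 12*u*v + 6*v^3) dv.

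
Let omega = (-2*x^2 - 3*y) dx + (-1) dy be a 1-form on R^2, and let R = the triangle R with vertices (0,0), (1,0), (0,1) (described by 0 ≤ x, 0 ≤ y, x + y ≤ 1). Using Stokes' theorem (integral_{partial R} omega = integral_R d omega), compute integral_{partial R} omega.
integral_(partial R) omega = 3/2

Stokes: integral_partial_R omega = integral_R d omega with d omega = (∂Q/∂x - ∂P/∂y) dx ∧ dy.
  ∂Q/∂x = 0
  ∂P/∂y = -3
  integrand = ∂Q/∂x - ∂P/∂y = 3.
Integrating over R: integral_0^1 integral_0^{1-x} (3) dy dx = 3/2.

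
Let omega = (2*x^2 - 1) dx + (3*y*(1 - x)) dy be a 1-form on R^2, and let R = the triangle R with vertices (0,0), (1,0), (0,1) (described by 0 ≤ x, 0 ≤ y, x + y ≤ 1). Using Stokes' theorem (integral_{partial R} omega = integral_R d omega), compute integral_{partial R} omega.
integral_(partial R) omega = -1/2

Stokes: integral_partial_R omega = integral_R d omega with d omega = (∂Q/∂x - ∂P/∂y) dx ∧ dy.
  ∂Q/∂x = -3*y
  ∂P/∂y = 0
  integrand = ∂Q/∂x - ∂P/∂y = -3*y.
Integrating over R: integral_0^1 integral_0^{1-x} (-3*y) dy dx = -1/2.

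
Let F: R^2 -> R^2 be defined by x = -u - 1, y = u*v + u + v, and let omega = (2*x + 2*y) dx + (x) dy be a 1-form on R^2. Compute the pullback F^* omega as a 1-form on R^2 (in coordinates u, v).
F^* omega = (-3*u*v - u - 3*v + 1) du + (-u^2 - 2*u - 1) dv

Using F^*(f dg) = (f ∘ F) d(g ∘ F), substitute each coordinate x_i by F_i(u, v) in f_i, and replace dx_i by d F_i = (∂F_i/∂u) du + (∂F_i/∂v) dv.
  For the x component: f_1(F) = 2*u*v + 2*v - 2; d F_1 = (-1) du + (0) dv
  For the y component: f_2(F) = -u - 1; d F_2 = (v + 1) du + (u + 1) dv
Combining and collecting du, dv coefficients:
  coeff of du: -3*u*v - u - 3*v + 1
  coeff of dv: -u^2 - 2*u - 1
F^* omega = (-3*u*v - u - 3*v + 1) du + (-u^2 - 2*u - 1) dv.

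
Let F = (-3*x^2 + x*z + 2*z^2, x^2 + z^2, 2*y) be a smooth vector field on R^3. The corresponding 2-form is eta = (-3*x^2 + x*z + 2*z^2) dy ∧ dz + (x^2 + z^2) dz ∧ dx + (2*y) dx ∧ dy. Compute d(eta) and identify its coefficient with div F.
d(eta) = (-6*x + z) dx ∧ dy ∧ dz; div F = -6*x + z

For a 2-form in R^3 of the form above, applying d gives a 3-form with coefficient ∂P/∂x + ∂Q/∂y + ∂R/∂z:
  ∂P/∂x = -6*x + z
  ∂Q/∂y = 0
  ∂R/∂z = 0
Sum = -6*x + z, which is exactly div F.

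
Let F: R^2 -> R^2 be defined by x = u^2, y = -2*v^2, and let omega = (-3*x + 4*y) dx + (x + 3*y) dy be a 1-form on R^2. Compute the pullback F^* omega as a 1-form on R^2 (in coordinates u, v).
F^* omega = (-6*u^3 - 16*u*v^2) du + (4*v*(-u^2 + 6*v^2)) dv

Using F^*(f dg) = (f ∘ F) d(g ∘ F), substitute each coordinate x_i by F_i(u, v) in f_i, and replace dx_i by d F_i = (∂F_i/∂u) du + (∂F_i/∂v) dv.
  For the x component: f_1(F) = -3*u^2 - 8*v^2; d F_1 = (2*u) du + (0) dv
  For the y component: f_2(F) = u^2 - 6*v^2; d F_2 = (0) du + (-4*v) dv
Combining and collecting du, dv coefficients:
  coeff of du: -6*u^3 - 16*u*v^2
  coeff of dv: 4*v*(-u^2 + 6*v^2)
F^* omega = (-6*u^3 - 16*u*v^2) du + (4*v*(-u^2 + 6*v^2)) dv.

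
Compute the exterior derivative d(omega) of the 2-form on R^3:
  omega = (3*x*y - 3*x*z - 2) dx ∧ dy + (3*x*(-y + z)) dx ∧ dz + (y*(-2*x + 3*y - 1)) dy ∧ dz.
d(omega) = (-2*y) dx ∧ dy ∧ dz

For a 2-form omega = sum_{i<j} g_{ij} dx_i ∧ dx_j, the exterior derivative is
  d(omega) = sum_{i<j} d(g_{ij}) ∧ dx_i ∧ dx_j = sum_{i<j, k} (∂g_{ij}/∂x_k) dx_k ∧ dx_i ∧ dx_j.
Expand each term, using dx_k ∧ dx_i ∧ dx_j = sgn(permutation) dx_{(a)} ∧ dx_{(b)} ∧ dx_{(c)} with (a < b < c) sorted:
  d(3*x*y - 3*x*z - 2) includes (∂/∂z)(3*x*y - 3*x*z - 2) dz = (-3*x) dz, which multiplied by dx ∧ dy gives (-3*x) dx ∧ dy ∧ dz
  d(3*x*(-y + z)) includes (∂/∂y)(3*x*(-y + z)) dy = (-3*x) dy, which multiplied by dx ∧ dz gives (3*x) dx ∧ dy ∧ dz
  d(y*(-2*x + 3*y - 1)) includes (∂/∂x)(y*(-2*x + 3*y - 1)) dx = (-2*y) dx, which multiplied by dy ∧ dz gives (-2*y) dx ∧ dy ∧ dz
Collecting like 3-forms: d(omega) = (-2*y) dx ∧ dy ∧ dz.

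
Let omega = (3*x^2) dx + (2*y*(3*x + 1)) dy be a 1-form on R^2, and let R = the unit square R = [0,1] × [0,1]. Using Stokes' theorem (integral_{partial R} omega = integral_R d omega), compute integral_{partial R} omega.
integral_(partial R) omega = 3

Stokes: integral_partial_R omega = integral_R d omega with d omega = (∂Q/∂x - ∂P/∂y) dx ∧ dy.
  ∂Q/∂x = 6*y
  ∂P/∂y = 0
  integrand = ∂Q/∂x - ∂P/∂y = 6*y.
Integrating over R: integral_0^1 integral_0^1 (6*y) dx dy = 3.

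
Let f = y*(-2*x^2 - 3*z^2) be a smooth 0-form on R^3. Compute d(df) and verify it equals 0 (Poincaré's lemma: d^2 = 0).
d(df) = 0

Step 1: df = sum_i (∂f/∂x_i) dx_i = (-4*x*y) dx + (-2*x^2 - 3*z^2) dy + (-6*y*z) dz.
Step 2: Apply d again. Using the 1-form formula, the coefficient of dx ∧ dy in d(df) is ∂^2 f/∂x ∂y - ∂^2 f/∂y ∂x = (-4*x) - (-4*x) = 0 (equality of mixed partials for smooth f).
Similarly for dx ∧ dz and dy ∧ dz — all coefficients vanish. So d(df) = 0.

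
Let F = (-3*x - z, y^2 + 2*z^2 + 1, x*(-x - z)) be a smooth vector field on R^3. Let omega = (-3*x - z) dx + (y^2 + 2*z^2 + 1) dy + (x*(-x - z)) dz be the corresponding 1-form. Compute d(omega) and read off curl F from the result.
d(omega) = (-4*z) dy ∧ dz + (2*x + z - 1) dz ∧ dx + (0) dx ∧ dy; curl F = (-4*z, 2*x + z - 1, 0)

d omega = sum_{i<j} (∂f_j/∂x_i - ∂f_i/∂x_j) dx_i ∧ dx_j. Under the identification (dy ∧ dz, dz ∧ dx, dx ∧ dy) ↔ (e_x, e_y, e_z), the coefficients are exactly the components of curl F. Compute:
  ∂R/∂y - ∂Q/∂z = (0) - (4*z) = -4*z
  ∂P/∂z - ∂R/∂x = (-1) - (-2*x - z) = 2*x + z - 1
  ∂Q/∂x - ∂P/∂y = (0) - (0) = 0.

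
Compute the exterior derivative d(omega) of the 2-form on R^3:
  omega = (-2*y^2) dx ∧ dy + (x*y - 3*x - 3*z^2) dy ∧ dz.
d(omega) = (y - 3) dx ∧ dy ∧ dz

For a 2-form omega = sum_{i<j} g_{ij} dx_i ∧ dx_j, the exterior derivative is
  d(omega) = sum_{i<j} d(g_{ij}) ∧ dx_i ∧ dx_j = sum_{i<j, k} (∂g_{ij}/∂x_k) dx_k ∧ dx_i ∧ dx_j.
Expand each term, using dx_k ∧ dx_i ∧ dx_j = sgn(permutation) dx_{(a)} ∧ dx_{(b)} ∧ dx_{(c)} with (a < b < c) sorted:
  d(x*y - 3*x - 3*z^2) includes (∂/∂x)(x*y - 3*x - 3*z^2) dx = (y - 3) dx, which multiplied by dy ∧ dz gives (y - 3) dx ∧ dy ∧ dz
Collecting like 3-forms: d(omega) = (y - 3) dx ∧ dy ∧ dz.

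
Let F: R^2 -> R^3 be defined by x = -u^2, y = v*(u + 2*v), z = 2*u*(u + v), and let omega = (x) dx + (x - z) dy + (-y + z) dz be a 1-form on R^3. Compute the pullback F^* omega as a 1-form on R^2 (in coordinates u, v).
F^* omega = (10*u^3 + 5*u^2*v - 8*u*v^2 - 4*v^3) du + (u*(u^2 - 12*u*v - 12*v^2)) dv

Using F^*(f dg) = (f ∘ F) d(g ∘ F), substitute each coordinate x_i by F_i(u, v) in f_i, and replace dx_i by d F_i = (∂F_i/∂u) du + (∂F_i/∂v) dv.
  For the x component: f_1(F) = -u^2; d F_1 = (-2*u) du + (0) dv
  For the y component: f_2(F) = u*(-3*u - 2*v); d F_2 = (v) du + (u + 4*v) dv
  For the z component: f_3(F) = 2*u^2 + u*v - 2*v^2; d F_3 = (4*u + 2*v) du + (2*u) dv
Combining and collecting du, dv coefficients:
  coeff of du: 10*u^3 + 5*u^2*v - 8*u*v^2 - 4*v^3
  coeff of dv: u*(u^2 - 12*u*v - 12*v^2)
F^* omega = (10*u^3 + 5*u^2*v - 8*u*v^2 - 4*v^3) du + (u*(u^2 - 12*u*v - 12*v^2)) dv.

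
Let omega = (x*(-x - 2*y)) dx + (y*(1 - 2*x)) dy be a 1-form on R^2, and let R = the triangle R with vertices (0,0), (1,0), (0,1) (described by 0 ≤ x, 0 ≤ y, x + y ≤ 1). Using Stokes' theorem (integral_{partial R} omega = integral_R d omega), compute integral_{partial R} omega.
integral_(partial R) omega = 0

Stokes: integral_partial_R omega = integral_R d omega with d omega = (∂Q/∂x - ∂P/∂y) dx ∧ dy.
  ∂Q/∂x = -2*y
  ∂P/∂y = -2*x
  integrand = ∂Q/∂x - ∂P/∂y = 2*x - 2*y.
Integrating over R: integral_0^1 integral_0^{1-x} (2*x - 2*y) dy dx = 0.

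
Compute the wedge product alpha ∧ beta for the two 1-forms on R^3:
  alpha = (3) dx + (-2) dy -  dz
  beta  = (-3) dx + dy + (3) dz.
alpha ∧ beta = (-3) dx ∧ dy + (6) dx ∧ dz + (-5) dy ∧ dz

Distribute the wedge, using dx_i ∧ dx_j = -dx_j ∧ dx_i and dx_i ∧ dx_i = 0. For each pair (i, j) with i < j, the coefficient of dx_i ∧ dx_j in alpha ∧ beta is (alpha_i * beta_j - alpha_j * beta_i). Collecting: alpha ∧ beta = (-3) dx ∧ dy + (6) dx ∧ dz + (-5) dy ∧ dz.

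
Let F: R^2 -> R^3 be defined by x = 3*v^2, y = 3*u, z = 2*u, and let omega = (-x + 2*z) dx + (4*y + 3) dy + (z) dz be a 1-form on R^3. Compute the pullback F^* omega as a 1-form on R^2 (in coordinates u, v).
F^* omega = (40*u + 9) du + (24*u*v - 18*v^3) dv

Using F^*(f dg) = (f ∘ F) d(g ∘ F), substitute each coordinate x_i by F_i(u, v) in f_i, and replace dx_i by d F_i = (∂F_i/∂u) du + (∂F_i/∂v) dv.
  For the x component: f_1(F) = 4*u - 3*v^2; d F_1 = (0) du + (6*v) dv
  For the y component: f_2(F) = 12*u + 3; d F_2 = (3) du + (0) dv
  For the z component: f_3(F) = 2*u; d F_3 = (2) du + (0) dv
Combining and collecting du, dv coefficients:
  coeff of du: 40*u + 9
  coeff of dv: 24*u*v - 18*v^3
F^* omega = (40*u + 9) du + (24*u*v - 18*v^3) dv.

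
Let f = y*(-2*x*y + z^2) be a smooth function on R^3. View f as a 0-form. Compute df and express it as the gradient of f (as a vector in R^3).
df = (-2*y^2) dx + (-4*x*y + z^2) dy + (2*y*z) dz; grad f = (-2*y^2, -4*x*y + z^2, 2*y*z)

For a 0-form f, d f = (∂f/∂x) dx + (∂f/∂y) dy + (∂f/∂z) dz. The components of the vector representation are exactly the entries of grad f in Cartesian coordinates:
  ∂f/∂x = -2*y^2
  ∂f/∂y = -4*x*y + z^2
  ∂f/∂z = 2*y*z.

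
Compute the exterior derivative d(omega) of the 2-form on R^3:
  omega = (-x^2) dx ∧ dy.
d(omega) = 0

For a 2-form omega = sum_{i<j} g_{ij} dx_i ∧ dx_j, the exterior derivative is
  d(omega) = sum_{i<j} d(g_{ij}) ∧ dx_i ∧ dx_j = sum_{i<j, k} (∂g_{ij}/∂x_k) dx_k ∧ dx_i ∧ dx_j.
Expand each term, using dx_k ∧ dx_i ∧ dx_j = sgn(permutation) dx_{(a)} ∧ dx_{(b)} ∧ dx_{(c)} with (a < b < c) sorted:

Collecting like 3-forms: d(omega) = 0.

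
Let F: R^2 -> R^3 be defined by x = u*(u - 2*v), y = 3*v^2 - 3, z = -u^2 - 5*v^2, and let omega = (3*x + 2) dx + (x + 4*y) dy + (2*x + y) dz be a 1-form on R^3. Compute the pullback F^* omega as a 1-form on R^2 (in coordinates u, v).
F^* omega = (2*u^3 - 10*u^2*v + 6*u*v^2 + 10*u - 4*v) du + (-6*u^3 - 2*u^2*v + 28*u*v^2 - 4*u + 42*v^3 - 42*v) dv

Using F^*(f dg) = (f ∘ F) d(g ∘ F), substitute each coordinate x_i by F_i(u, v) in f_i, and replace dx_i by d F_i = (∂F_i/∂u) du + (∂F_i/∂v) dv.
  For the x component: f_1(F) = 3*u^2 - 6*u*v + 2; d F_1 = (2*u - 2*v) du + (-2*u) dv
  For the y component: f_2(F) = u^2 - 2*u*v + 12*v^2 - 12; d F_2 = (0) du + (6*v) dv
  For the z component: f_3(F) = 2*u^2 - 4*u*v + 3*v^2 - 3; d F_3 = (-2*u) du + (-10*v) dv
Combining and collecting du, dv coefficients:
  coeff of du: 2*u^3 - 10*u^2*v + 6*u*v^2 + 10*u - 4*v
  coeff of dv: -6*u^3 - 2*u^2*v + 28*u*v^2 - 4*u + 42*v^3 - 42*v
F^* omega = (2*u^3 - 10*u^2*v + 6*u*v^2 + 10*u - 4*v) du + (-6*u^3 - 2*u^2*v + 28*u*v^2 - 4*u + 42*v^3 - 42*v) dv.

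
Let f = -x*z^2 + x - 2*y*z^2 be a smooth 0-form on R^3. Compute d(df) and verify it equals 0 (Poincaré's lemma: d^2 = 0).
d(df) = 0

Step 1: df = sum_i (∂f/∂x_i) dx_i = (1 - z^2) dx + (-2*z^2) dy + (2*z*(-x - 2*y)) dz.
Step 2: Apply d again. Using the 1-form formula, the coefficient of dx ∧ dy in d(df) is ∂^2 f/∂x ∂y - ∂^2 f/∂y ∂x = (0) - (0) = 0 (equality of mixed partials for smooth f).
Similarly for dx ∧ dz and dy ∧ dz — all coefficients vanish. So d(df) = 0.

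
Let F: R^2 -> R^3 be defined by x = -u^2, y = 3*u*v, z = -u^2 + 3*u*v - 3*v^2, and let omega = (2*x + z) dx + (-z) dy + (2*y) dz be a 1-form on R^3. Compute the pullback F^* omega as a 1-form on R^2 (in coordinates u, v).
F^* omega = (6*u^3 - 15*u^2*v + 15*u*v^2 + 9*v^3) du + (3*u*(u^2 + 3*u*v - 9*v^2)) dv

Using F^*(f dg) = (f ∘ F) d(g ∘ F), substitute each coordinate x_i by F_i(u, v) in f_i, and replace dx_i by d F_i = (∂F_i/∂u) du + (∂F_i/∂v) dv.
  For the x component: f_1(F) = -3*u^2 + 3*u*v - 3*v^2; d F_1 = (-2*u) du + (0) dv
  For the y component: f_2(F) = u^2 - 3*u*v + 3*v^2; d F_2 = (3*v) du + (3*u) dv
  For the z component: f_3(F) = 6*u*v; d F_3 = (-2*u + 3*v) du + (3*u - 6*v) dv
Combining and collecting du, dv coefficients:
  coeff of du: 6*u^3 - 15*u^2*v + 15*u*v^2 + 9*v^3
  coeff of dv: 3*u*(u^2 + 3*u*v - 9*v^2)
F^* omega = (6*u^3 - 15*u^2*v + 15*u*v^2 + 9*v^3) du + (3*u*(u^2 + 3*u*v - 9*v^2)) dv.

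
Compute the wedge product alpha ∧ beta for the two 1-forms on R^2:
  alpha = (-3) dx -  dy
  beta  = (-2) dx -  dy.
alpha ∧ beta = (1) dx ∧ dy

Distribute the wedge, using dx_i ∧ dx_j = -dx_j ∧ dx_i and dx_i ∧ dx_i = 0. For each pair (i, j) with i < j, the coefficient of dx_i ∧ dx_j in alpha ∧ beta is (alpha_i * beta_j - alpha_j * beta_i). Collecting: alpha ∧ beta = (1) dx ∧ dy.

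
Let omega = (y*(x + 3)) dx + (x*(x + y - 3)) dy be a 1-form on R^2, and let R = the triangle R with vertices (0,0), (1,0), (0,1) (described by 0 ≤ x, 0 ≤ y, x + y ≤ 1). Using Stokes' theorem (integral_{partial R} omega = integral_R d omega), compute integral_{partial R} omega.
integral_(partial R) omega = -8/3

Stokes: integral_partial_R omega = integral_R d omega with d omega = (∂Q/∂x - ∂P/∂y) dx ∧ dy.
  ∂Q/∂x = 2*x + y - 3
  ∂P/∂y = x + 3
  integrand = ∂Q/∂x - ∂P/∂y = x + y - 6.
Integrating over R: integral_0^1 integral_0^{1-x} (x + y - 6) dy dx = -8/3.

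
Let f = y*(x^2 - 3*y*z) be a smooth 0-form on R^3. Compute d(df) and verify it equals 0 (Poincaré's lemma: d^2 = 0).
d(df) = 0

Step 1: df = sum_i (∂f/∂x_i) dx_i = (2*x*y) dx + (x^2 - 6*y*z) dy + (-3*y^2) dz.
Step 2: Apply d again. Using the 1-form formula, the coefficient of dx ∧ dy in d(df) is ∂^2 f/∂x ∂y - ∂^2 f/∂y ∂x = (2*x) - (2*x) = 0 (equality of mixed partials for smooth f).
Similarly for dx ∧ dz and dy ∧ dz — all coefficients vanish. So d(df) = 0.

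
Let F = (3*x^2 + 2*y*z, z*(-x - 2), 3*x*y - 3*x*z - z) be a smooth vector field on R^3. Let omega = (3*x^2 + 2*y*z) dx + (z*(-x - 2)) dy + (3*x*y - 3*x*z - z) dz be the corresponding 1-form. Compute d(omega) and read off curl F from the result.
d(omega) = (4*x + 2) dy ∧ dz + (-y + 3*z) dz ∧ dx + (-3*z) dx ∧ dy; curl F = (4*x + 2, -y + 3*z, -3*z)

d omega = sum_{i<j} (∂f_j/∂x_i - ∂f_i/∂x_j) dx_i ∧ dx_j. Under the identification (dy ∧ dz, dz ∧ dx, dx ∧ dy) ↔ (e_x, e_y, e_z), the coefficients are exactly the components of curl F. Compute:
  ∂R/∂y - ∂Q/∂z = (3*x) - (-x - 2) = 4*x + 2
  ∂P/∂z - ∂R/∂x = (2*y) - (3*y - 3*z) = -y + 3*z
  ∂Q/∂x - ∂P/∂y = (-z) - (2*z) = -3*z.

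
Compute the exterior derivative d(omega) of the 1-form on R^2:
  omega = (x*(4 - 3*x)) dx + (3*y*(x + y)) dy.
d(omega) = (3*y) dx ∧ dy

For a 1-form omega = sum_i f_i dx_i, the exterior derivative is
  d(omega) = sum_{i < j} (∂f_j/∂x_i - ∂f_i/∂x_j) dx_i ∧ dx_j.
  coefficient of dx ∧ dy: ∂f_2/∂x - ∂f_1/∂y = ∂(3*y*(x + y))/∂x - ∂(x*(4 - 3*x))/∂y = 3*y
Assembling: d(omega) = (3*y) dx ∧ dy.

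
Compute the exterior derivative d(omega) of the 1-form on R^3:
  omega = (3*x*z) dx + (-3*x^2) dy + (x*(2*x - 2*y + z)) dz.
d(omega) = (-6*x) dx ∧ dy + (x - 2*y + z) dx ∧ dz + (-2*x) dy ∧ dz

For a 1-form omega = sum_i f_i dx_i, the exterior derivative is
  d(omega) = sum_{i < j} (∂f_j/∂x_i - ∂f_i/∂x_j) dx_i ∧ dx_j.
  coefficient of dx ∧ dy: ∂f_2/∂x - ∂f_1/∂y = ∂(-3*x^2)/∂x - ∂(3*x*z)/∂y = -6*x
  coefficient of dx ∧ dz: ∂f_3/∂x - ∂f_1/∂z = ∂(x*(2*x - 2*y + z))/∂x - ∂(3*x*z)/∂z = x - 2*y + z
  coefficient of dy ∧ dz: ∂f_3/∂y - ∂f_2/∂z = ∂(x*(2*x - 2*y + z))/∂y - ∂(-3*x^2)/∂z = -2*x
Assembling: d(omega) = (-6*x) dx ∧ dy + (x - 2*y + z) dx ∧ dz + (-2*x) dy ∧ dz.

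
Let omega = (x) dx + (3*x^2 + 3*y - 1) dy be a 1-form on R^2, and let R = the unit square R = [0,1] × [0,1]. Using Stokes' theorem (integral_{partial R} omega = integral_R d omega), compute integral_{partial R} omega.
integral_(partial R) omega = 3

Stokes: integral_partial_R omega = integral_R d omega with d omega = (∂Q/∂x - ∂P/∂y) dx ∧ dy.
  ∂Q/∂x = 6*x
  ∂P/∂y = 0
  integrand = ∂Q/∂x - ∂P/∂y = 6*x.
Integrating over R: integral_0^1 integral_0^1 (6*x) dx dy = 3.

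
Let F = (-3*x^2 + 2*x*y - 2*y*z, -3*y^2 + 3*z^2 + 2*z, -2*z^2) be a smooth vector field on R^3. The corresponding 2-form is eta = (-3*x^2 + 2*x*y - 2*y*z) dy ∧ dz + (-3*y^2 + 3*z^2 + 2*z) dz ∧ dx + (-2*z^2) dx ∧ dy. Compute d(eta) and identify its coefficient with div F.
d(eta) = (-6*x - 4*y - 4*z) dx ∧ dy ∧ dz; div F = -6*x - 4*y - 4*z

For a 2-form in R^3 of the form above, applying d gives a 3-form with coefficient ∂P/∂x + ∂Q/∂y + ∂R/∂z:
  ∂P/∂x = -6*x + 2*y
  ∂Q/∂y = -6*y
  ∂R/∂z = -4*z
Sum = -6*x - 4*y - 4*z, which is exactly div F.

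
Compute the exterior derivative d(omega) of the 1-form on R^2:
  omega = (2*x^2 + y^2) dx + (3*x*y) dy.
d(omega) = (y) dx ∧ dy

For a 1-form omega = sum_i f_i dx_i, the exterior derivative is
  d(omega) = sum_{i < j} (∂f_j/∂x_i - ∂f_i/∂x_j) dx_i ∧ dx_j.
  coefficient of dx ∧ dy: ∂f_2/∂x - ∂f_1/∂y = ∂(3*x*y)/∂x - ∂(2*x^2 + y^2)/∂y = y
Assembling: d(omega) = (y) dx ∧ dy.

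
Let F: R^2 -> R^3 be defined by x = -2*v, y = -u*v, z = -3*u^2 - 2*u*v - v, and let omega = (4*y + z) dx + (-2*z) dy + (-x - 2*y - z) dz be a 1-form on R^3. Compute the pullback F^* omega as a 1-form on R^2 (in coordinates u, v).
F^* omega = (-18*u^3 - 36*u^2*v - 12*u*v^2 - 18*u*v - 8*v^2) du + (-12*u^3 - 12*u^2*v + 3*u^2 - v) dv

Using F^*(f dg) = (f ∘ F) d(g ∘ F), substitute each coordinate x_i by F_i(u, v) in f_i, and replace dx_i by d F_i = (∂F_i/∂u) du + (∂F_i/∂v) dv.
  For the x component: f_1(F) = -3*u^2 - 6*u*v - v; d F_1 = (0) du + (-2) dv
  For the y component: f_2(F) = 6*u^2 + 4*u*v + 2*v; d F_2 = (-v) du + (-u) dv
  For the z component: f_3(F) = 3*u^2 + 4*u*v + 3*v; d F_3 = (-6*u - 2*v) du + (-2*u - 1) dv
Combining and collecting du, dv coefficients:
  coeff of du: -18*u^3 - 36*u^2*v - 12*u*v^2 - 18*u*v - 8*v^2
  coeff of dv: -12*u^3 - 12*u^2*v + 3*u^2 - v
F^* omega = (-18*u^3 - 36*u^2*v - 12*u*v^2 - 18*u*v - 8*v^2) du + (-12*u^3 - 12*u^2*v + 3*u^2 - v) dv.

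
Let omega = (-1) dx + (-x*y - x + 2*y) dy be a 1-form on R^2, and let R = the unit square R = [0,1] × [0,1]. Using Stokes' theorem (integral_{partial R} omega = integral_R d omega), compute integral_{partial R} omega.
integral_(partial R) omega = -3/2

Stokes: integral_partial_R omega = integral_R d omega with d omega = (∂Q/∂x - ∂P/∂y) dx ∧ dy.
  ∂Q/∂x = -y - 1
  ∂P/∂y = 0
  integrand = ∂Q/∂x - ∂P/∂y = -y - 1.
Integrating over R: integral_0^1 integral_0^1 (-y - 1) dx dy = -3/2.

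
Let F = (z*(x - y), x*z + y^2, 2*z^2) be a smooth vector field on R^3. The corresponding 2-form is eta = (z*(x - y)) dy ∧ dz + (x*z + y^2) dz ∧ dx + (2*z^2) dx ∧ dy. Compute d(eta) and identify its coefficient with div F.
d(eta) = (2*y + 5*z) dx ∧ dy ∧ dz; div F = 2*y + 5*z

For a 2-form in R^3 of the form above, applying d gives a 3-form with coefficient ∂P/∂x + ∂Q/∂y + ∂R/∂z:
  ∂P/∂x = z
  ∂Q/∂y = 2*y
  ∂R/∂z = 4*z
Sum = 2*y + 5*z, which is exactly div F.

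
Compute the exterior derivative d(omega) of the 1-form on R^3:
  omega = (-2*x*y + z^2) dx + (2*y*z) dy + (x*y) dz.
d(omega) = (2*x) dx ∧ dy + (y - 2*z) dx ∧ dz + (x - 2*y) dy ∧ dz

For a 1-form omega = sum_i f_i dx_i, the exterior derivative is
  d(omega) = sum_{i < j} (∂f_j/∂x_i - ∂f_i/∂x_j) dx_i ∧ dx_j.
  coefficient of dx ∧ dy: ∂f_2/∂x - ∂f_1/∂y = ∂(2*y*z)/∂x - ∂(-2*x*y + z^2)/∂y = 2*x
  coefficient of dx ∧ dz: ∂f_3/∂x - ∂f_1/∂z = ∂(x*y)/∂x - ∂(-2*x*y + z^2)/∂z = y - 2*z
  coefficient of dy ∧ dz: ∂f_3/∂y - ∂f_2/∂z = ∂(x*y)/∂y - ∂(2*y*z)/∂z = x - 2*y
Assembling: d(omega) = (2*x) dx ∧ dy + (y - 2*z) dx ∧ dz + (x - 2*y) dy ∧ dz.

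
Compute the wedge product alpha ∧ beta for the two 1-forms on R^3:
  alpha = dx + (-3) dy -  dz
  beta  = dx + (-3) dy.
alpha ∧ beta = (1) dx ∧ dz + (-3) dy ∧ dz

Distribute the wedge, using dx_i ∧ dx_j = -dx_j ∧ dx_i and dx_i ∧ dx_i = 0. For each pair (i, j) with i < j, the coefficient of dx_i ∧ dx_j in alpha ∧ beta is (alpha_i * beta_j - alpha_j * beta_i). Collecting: alpha ∧ beta = (1) dx ∧ dz + (-3) dy ∧ dz.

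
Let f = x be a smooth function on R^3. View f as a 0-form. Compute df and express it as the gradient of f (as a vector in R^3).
df = (1) dx + (0) dy + (0) dz; grad f = (1, 0, 0)

For a 0-form f, d f = (∂f/∂x) dx + (∂f/∂y) dy + (∂f/∂z) dz. The components of the vector representation are exactly the entries of grad f in Cartesian coordinates:
  ∂f/∂x = 1
  ∂f/∂y = 0
  ∂f/∂z = 0.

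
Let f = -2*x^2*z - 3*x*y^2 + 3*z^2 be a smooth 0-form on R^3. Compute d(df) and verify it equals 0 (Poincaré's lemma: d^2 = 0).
d(df) = 0

Step 1: df = sum_i (∂f/∂x_i) dx_i = (-4*x*z - 3*y^2) dx + (-6*x*y) dy + (-2*x^2 + 6*z) dz.
Step 2: Apply d again. Using the 1-form formula, the coefficient of dx ∧ dy in d(df) is ∂^2 f/∂x ∂y - ∂^2 f/∂y ∂x = (-6*y) - (-6*y) = 0 (equality of mixed partials for smooth f).
Similarly for dx ∧ dz and dy ∧ dz — all coefficients vanish. So d(df) = 0.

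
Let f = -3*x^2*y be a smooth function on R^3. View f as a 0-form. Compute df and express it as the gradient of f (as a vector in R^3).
df = (-6*x*y) dx + (-3*x^2) dy + (0) dz; grad f = (-6*x*y, -3*x^2, 0)

For a 0-form f, d f = (∂f/∂x) dx + (∂f/∂y) dy + (∂f/∂z) dz. The components of the vector representation are exactly the entries of grad f in Cartesian coordinates:
  ∂f/∂x = -6*x*y
  ∂f/∂y = -3*x^2
  ∂f/∂z = 0.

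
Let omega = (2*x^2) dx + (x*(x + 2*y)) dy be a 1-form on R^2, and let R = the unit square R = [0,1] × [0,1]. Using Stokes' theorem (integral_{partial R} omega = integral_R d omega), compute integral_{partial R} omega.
integral_(partial R) omega = 2

Stokes: integral_partial_R omega = integral_R d omega with d omega = (∂Q/∂x - ∂P/∂y) dx ∧ dy.
  ∂Q/∂x = 2*x + 2*y
  ∂P/∂y = 0
  integrand = ∂Q/∂x - ∂P/∂y = 2*x + 2*y.
Integrating over R: integral_0^1 integral_0^1 (2*x + 2*y) dx dy = 2.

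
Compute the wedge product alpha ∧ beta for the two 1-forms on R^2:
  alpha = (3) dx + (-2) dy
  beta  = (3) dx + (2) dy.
alpha ∧ beta = (12) dx ∧ dy

Distribute the wedge, using dx_i ∧ dx_j = -dx_j ∧ dx_i and dx_i ∧ dx_i = 0. For each pair (i, j) with i < j, the coefficient of dx_i ∧ dx_j in alpha ∧ beta is (alpha_i * beta_j - alpha_j * beta_i). Collecting: alpha ∧ beta = (12) dx ∧ dy.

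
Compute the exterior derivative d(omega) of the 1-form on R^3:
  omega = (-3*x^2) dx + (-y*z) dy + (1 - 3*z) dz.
d(omega) = (y) dy ∧ dz

For a 1-form omega = sum_i f_i dx_i, the exterior derivative is
  d(omega) = sum_{i < j} (∂f_j/∂x_i - ∂f_i/∂x_j) dx_i ∧ dx_j.
  coefficient of dy ∧ dz: ∂f_3/∂y - ∂f_2/∂z = ∂(1 - 3*z)/∂y - ∂(-y*z)/∂z = y
Assembling: d(omega) = (y) dy ∧ dz.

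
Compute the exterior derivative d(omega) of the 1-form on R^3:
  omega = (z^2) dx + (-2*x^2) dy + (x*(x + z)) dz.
d(omega) = (-4*x) dx ∧ dy + (2*x - z) dx ∧ dz

For a 1-form omega = sum_i f_i dx_i, the exterior derivative is
  d(omega) = sum_{i < j} (∂f_j/∂x_i - ∂f_i/∂x_j) dx_i ∧ dx_j.
  coefficient of dx ∧ dy: ∂f_2/∂x - ∂f_1/∂y = ∂(-2*x^2)/∂x - ∂(z^2)/∂y = -4*x
  coefficient of dx ∧ dz: ∂f_3/∂x - ∂f_1/∂z = ∂(x*(x + z))/∂x - ∂(z^2)/∂z = 2*x - z
Assembling: d(omega) = (-4*x) dx ∧ dy + (2*x - z) dx ∧ dz.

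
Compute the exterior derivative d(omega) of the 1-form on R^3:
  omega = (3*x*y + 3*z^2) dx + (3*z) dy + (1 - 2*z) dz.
d(omega) = (-3*x) dx ∧ dy + (-6*z) dx ∧ dz + (-3) dy ∧ dz

For a 1-form omega = sum_i f_i dx_i, the exterior derivative is
  d(omega) = sum_{i < j} (∂f_j/∂x_i - ∂f_i/∂x_j) dx_i ∧ dx_j.
  coefficient of dx ∧ dy: ∂f_2/∂x - ∂f_1/∂y = ∂(3*z)/∂x - ∂(3*x*y + 3*z^2)/∂y = -3*x
  coefficient of dx ∧ dz: ∂f_3/∂x - ∂f_1/∂z = ∂(1 - 2*z)/∂x - ∂(3*x*y + 3*z^2)/∂z = -6*z
  coefficient of dy ∧ dz: ∂f_3/∂y - ∂f_2/∂z = ∂(1 - 2*z)/∂y - ∂(3*z)/∂z = -3
Assembling: d(omega) = (-3*x) dx ∧ dy + (-6*z) dx ∧ dz + (-3) dy ∧ dz.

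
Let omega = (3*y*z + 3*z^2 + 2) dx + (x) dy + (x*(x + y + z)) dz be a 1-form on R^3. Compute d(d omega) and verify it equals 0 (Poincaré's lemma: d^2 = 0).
d(d omega) = 0

Step 1: d omega = sum_{i<j} (∂f_j/∂x_i - ∂f_i/∂x_j) dx_i ∧ dx_j:
  coeff of dx ∧ dy: 1 - 3*z
  coeff of dx ∧ dz: 2*x - 2*y - 5*z
  coeff of dy ∧ dz: x
Step 2: Apply d again to each 2-form coefficient. The only possible 3-form in R^3 is dx ∧ dy ∧ dz, with coefficient
  ∂(coeff of dy∧dz)/∂x - ∂(coeff of dx∧dz)/∂y + ∂(coeff of dx∧dy)/∂z
  = ∂/∂x (x) - ∂/∂y (2*x - 2*y - 5*z) + ∂/∂z (1 - 3*z).
Each of these terms simplifies to sums of mixed partials that cancel in pairs. The result is 0 (by equality of mixed partials for smooth functions — Schwarz / Clairaut).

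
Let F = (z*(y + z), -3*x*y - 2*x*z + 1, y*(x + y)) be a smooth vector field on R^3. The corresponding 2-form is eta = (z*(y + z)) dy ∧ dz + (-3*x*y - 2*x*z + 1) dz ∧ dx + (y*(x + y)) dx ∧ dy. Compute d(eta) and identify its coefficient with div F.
d(eta) = (-3*x) dx ∧ dy ∧ dz; div F = -3*x

For a 2-form in R^3 of the form above, applying d gives a 3-form with coefficient ∂P/∂x + ∂Q/∂y + ∂R/∂z:
  ∂P/∂x = 0
  ∂Q/∂y = -3*x
  ∂R/∂z = 0
Sum = -3*x, which is exactly div F.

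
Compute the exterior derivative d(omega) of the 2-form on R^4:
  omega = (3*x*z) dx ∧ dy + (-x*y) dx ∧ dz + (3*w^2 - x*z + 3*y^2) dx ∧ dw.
d(omega) = (4*x) dx ∧ dy ∧ dz + (-6*y) dx ∧ dy ∧ dw + (x) dx ∧ dz ∧ dw

For a 2-form omega = sum_{i<j} g_{ij} dx_i ∧ dx_j, the exterior derivative is
  d(omega) = sum_{i<j} d(g_{ij}) ∧ dx_i ∧ dx_j = sum_{i<j, k} (∂g_{ij}/∂x_k) dx_k ∧ dx_i ∧ dx_j.
Expand each term, using dx_k ∧ dx_i ∧ dx_j = sgn(permutation) dx_{(a)} ∧ dx_{(b)} ∧ dx_{(c)} with (a < b < c) sorted:
  d(3*x*z) includes (∂/∂z)(3*x*z) dz = (3*x) dz, which multiplied by dx ∧ dy gives (3*x) dx ∧ dy ∧ dz
  d(-x*y) includes (∂/∂y)(-x*y) dy = (-x) dy, which multiplied by dx ∧ dz gives (x) dx ∧ dy ∧ dz
  d(3*w^2 - x*z + 3*y^2) includes (∂/∂y)(3*w^2 - x*z + 3*y^2) dy = (6*y) dy, which multiplied by dx ∧ dw gives (-6*y) dx ∧ dy ∧ dw
  d(3*w^2 - x*z + 3*y^2) includes (∂/∂z)(3*w^2 - x*z + 3*y^2) dz = (-x) dz, which multiplied by dx ∧ dw gives (x) dx ∧ dz ∧ dw
Collecting like 3-forms: d(omega) = (4*x) dx ∧ dy ∧ dz + (-6*y) dx ∧ dy ∧ dw + (x) dx ∧ dz ∧ dw.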